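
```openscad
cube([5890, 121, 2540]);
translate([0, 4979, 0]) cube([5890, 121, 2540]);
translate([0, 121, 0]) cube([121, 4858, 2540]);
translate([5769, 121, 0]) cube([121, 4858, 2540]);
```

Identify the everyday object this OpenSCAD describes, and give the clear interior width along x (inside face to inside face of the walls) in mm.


A house (or room) frame. The interior width is 5648 mm.

Four 2540 mm walls enclosing a rectangle with no floor or roof — a room or house frame. Outside width is 5890 mm and wall thickness is 121 mm, so the interior width is 5890 − 2 × 121 = 5648 mm.


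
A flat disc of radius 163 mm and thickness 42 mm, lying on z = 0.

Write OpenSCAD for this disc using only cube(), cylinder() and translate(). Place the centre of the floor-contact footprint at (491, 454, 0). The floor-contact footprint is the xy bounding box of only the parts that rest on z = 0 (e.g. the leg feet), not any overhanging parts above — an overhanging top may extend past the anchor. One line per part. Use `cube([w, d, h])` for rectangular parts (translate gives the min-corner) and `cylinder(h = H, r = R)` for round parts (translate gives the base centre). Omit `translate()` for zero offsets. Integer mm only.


translate([491, 454, 0]) cylinder(h = 42, r = 163);


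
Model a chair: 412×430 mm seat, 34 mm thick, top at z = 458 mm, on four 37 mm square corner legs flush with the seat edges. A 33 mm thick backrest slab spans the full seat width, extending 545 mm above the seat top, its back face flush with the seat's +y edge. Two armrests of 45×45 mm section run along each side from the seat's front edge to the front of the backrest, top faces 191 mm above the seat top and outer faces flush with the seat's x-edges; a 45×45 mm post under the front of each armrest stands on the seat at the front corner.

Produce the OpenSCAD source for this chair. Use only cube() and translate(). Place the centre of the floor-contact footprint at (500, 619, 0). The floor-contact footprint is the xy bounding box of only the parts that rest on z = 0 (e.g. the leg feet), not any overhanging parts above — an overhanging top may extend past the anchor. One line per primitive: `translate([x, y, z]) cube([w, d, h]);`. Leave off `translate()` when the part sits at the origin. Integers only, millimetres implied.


// leg_h = 458 - 34 = 424
// arm post h = 191 - 45 = 146
translate([294, 404, 424]) cube([412, 430, 34]);
translate([294, 404, 0]) cube([37, 37, 424]);
translate([669, 404, 0]) cube([37, 37, 424]);
translate([294, 797, 0]) cube([37, 37, 424]);
translate([669, 797, 0]) cube([37, 37, 424]);
translate([294, 801, 458]) cube([412, 33, 545]);
translate([294, 404, 604]) cube([45, 397, 45]);
translate([661, 404, 604]) cube([45, 397, 45]);
translate([294, 404, 458]) cube([45, 45, 146]);
translate([661, 404, 458]) cube([45, 45, 146]);


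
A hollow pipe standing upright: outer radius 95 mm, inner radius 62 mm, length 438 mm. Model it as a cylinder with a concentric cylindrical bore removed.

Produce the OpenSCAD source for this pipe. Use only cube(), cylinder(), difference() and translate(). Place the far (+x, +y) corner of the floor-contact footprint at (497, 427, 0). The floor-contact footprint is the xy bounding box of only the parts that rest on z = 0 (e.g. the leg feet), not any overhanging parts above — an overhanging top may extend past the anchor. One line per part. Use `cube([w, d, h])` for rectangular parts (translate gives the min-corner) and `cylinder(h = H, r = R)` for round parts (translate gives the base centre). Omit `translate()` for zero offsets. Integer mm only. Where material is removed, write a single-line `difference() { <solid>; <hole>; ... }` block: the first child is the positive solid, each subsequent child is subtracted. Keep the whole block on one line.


difference() { translate([402, 332, 0]) cylinder(h = 438, r = 95); translate([402, 332, 0]) cylinder(h = 438, r = 62); }


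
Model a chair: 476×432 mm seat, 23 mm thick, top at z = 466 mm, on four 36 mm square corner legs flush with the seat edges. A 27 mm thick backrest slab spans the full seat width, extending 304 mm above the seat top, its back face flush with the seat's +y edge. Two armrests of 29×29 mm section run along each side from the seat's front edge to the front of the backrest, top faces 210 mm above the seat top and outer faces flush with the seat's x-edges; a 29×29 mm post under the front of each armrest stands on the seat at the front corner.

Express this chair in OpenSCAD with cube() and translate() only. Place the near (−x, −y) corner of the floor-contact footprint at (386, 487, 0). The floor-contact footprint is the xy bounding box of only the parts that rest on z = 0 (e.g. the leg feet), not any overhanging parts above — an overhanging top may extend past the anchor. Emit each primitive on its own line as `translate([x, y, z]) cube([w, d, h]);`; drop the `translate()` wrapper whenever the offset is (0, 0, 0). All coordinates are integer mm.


translate([386, 487, 443]) cube([476, 432, 23]);
translate([386, 487, 0]) cube([36, 36, 443]);
translate([826, 487, 0]) cube([36, 36, 443]);
translate([386, 883, 0]) cube([36, 36, 443]);
translate([826, 883, 0]) cube([36, 36, 443]);
translate([386, 892, 466]) cube([476, 27, 304]);
translate([386, 487, 647]) cube([29, 405, 29]);
translate([833, 487, 647]) cube([29, 405, 29]);
translate([386, 487, 466]) cube([29, 29, 181]);
translate([833, 487, 466]) cube([29, 29, 181]);


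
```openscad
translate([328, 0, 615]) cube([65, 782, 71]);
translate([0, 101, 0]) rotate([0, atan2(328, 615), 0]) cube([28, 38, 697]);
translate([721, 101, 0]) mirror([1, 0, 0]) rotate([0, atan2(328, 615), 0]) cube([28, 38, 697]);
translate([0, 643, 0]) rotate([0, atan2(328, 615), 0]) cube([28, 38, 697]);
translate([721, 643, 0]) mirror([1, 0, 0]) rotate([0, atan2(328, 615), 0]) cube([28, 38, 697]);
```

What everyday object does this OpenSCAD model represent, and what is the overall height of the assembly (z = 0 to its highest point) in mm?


A sawhorse. The overall height is 686 mm.

A beam across two mirrored pairs of raked legs — a sawhorse. The beam's underside is at z = 615 (matching the legs' vertical rise in atan2(328, 615)) and the beam is 71 mm tall, so its top is at 615 + 71 = 686 mm. The raked legs top out at the beam's underside, so that is the highest point.


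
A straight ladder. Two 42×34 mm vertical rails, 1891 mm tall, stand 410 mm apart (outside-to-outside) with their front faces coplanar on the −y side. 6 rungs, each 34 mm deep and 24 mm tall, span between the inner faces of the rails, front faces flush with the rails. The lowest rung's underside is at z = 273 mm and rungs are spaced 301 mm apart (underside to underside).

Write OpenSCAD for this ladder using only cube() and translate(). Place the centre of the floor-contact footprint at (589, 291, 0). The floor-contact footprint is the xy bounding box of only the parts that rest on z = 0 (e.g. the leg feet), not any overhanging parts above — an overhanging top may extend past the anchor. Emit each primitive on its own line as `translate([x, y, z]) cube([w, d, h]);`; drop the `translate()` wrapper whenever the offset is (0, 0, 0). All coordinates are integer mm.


// rung span = 410 - 2*42 = 326
// rung[k] z = 273 + k*301
translate([384, 274, 0]) cube([42, 34, 1891]);
translate([752, 274, 0]) cube([42, 34, 1891]);
translate([426, 274, 273]) cube([326, 34, 24]);
translate([426, 274, 574]) cube([326, 34, 24]);
translate([426, 274, 875]) cube([326, 34, 24]);
translate([426, 274, 1176]) cube([326, 34, 24]);
translate([426, 274, 1477]) cube([326, 34, 24]);
translate([426, 274, 1778]) cube([326, 34, 24]);


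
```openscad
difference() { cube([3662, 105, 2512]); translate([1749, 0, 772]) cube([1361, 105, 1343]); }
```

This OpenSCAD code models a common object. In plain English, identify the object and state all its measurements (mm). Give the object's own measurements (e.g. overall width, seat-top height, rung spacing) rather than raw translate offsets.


A wall 3662 mm long (x), 105 mm thick (y), 2512 mm tall, with a rectangular window opening cut through it. The opening is 1361 mm wide and 1343 mm tall; its sill is at z = 772 mm and its near (−x) edge is 1749 mm from the wall's −x end. The opening passes through the full wall thickness.


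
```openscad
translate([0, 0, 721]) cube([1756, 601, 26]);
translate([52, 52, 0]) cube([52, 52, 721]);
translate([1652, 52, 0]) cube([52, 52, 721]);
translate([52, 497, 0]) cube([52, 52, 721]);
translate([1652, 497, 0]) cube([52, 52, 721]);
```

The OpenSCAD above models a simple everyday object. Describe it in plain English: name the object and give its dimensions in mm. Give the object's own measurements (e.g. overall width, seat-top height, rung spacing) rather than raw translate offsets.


A table: top 1756 mm (x) × 601 mm (y), 26 mm thick, upper face at z = 747 mm, on four 52×52 mm square legs, each inset 52 mm from the nearest pair of top edges from z = 0 to the bottom of the top.


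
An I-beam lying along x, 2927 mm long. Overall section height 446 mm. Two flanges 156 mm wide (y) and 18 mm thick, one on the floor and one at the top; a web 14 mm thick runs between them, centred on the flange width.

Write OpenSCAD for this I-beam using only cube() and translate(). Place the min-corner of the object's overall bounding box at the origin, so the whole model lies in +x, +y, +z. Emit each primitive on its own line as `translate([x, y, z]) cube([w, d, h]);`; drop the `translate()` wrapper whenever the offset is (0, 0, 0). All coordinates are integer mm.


cube([2927, 156, 18]);
translate([0, 71, 18]) cube([2927, 14, 410]);
translate([0, 0, 428]) cube([2927, 156, 18]);


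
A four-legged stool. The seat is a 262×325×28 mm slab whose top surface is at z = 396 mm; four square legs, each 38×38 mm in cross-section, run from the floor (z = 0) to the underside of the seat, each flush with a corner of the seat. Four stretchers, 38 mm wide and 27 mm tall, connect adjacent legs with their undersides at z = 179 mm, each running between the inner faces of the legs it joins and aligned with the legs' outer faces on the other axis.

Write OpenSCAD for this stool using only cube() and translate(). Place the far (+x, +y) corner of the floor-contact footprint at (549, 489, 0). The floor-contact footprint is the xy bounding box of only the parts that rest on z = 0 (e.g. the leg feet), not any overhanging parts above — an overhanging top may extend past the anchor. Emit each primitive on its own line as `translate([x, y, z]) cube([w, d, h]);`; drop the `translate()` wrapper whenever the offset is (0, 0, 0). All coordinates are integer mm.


translate([287, 164, 368]) cube([262, 325, 28]);
translate([287, 164, 0]) cube([38, 38, 368]);
translate([511, 164, 0]) cube([38, 38, 368]);
translate([287, 451, 0]) cube([38, 38, 368]);
translate([511, 451, 0]) cube([38, 38, 368]);
translate([325, 164, 179]) cube([186, 38, 27]);
translate([325, 451, 179]) cube([186, 38, 27]);
translate([287, 202, 179]) cube([38, 249, 27]);
translate([511, 202, 179]) cube([38, 249, 27]);


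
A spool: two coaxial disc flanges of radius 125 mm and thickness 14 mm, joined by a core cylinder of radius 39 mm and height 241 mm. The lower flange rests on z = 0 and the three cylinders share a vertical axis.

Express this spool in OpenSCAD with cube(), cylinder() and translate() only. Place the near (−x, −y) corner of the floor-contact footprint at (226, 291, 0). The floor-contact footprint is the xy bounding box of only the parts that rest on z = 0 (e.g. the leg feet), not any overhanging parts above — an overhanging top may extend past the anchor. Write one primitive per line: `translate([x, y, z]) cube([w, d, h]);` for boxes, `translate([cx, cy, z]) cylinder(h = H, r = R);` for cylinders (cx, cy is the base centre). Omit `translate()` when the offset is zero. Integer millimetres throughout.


translate([351, 416, 0]) cylinder(h = 14, r = 125);
translate([351, 416, 14]) cylinder(h = 241, r = 39);
translate([351, 416, 255]) cylinder(h = 14, r = 125);


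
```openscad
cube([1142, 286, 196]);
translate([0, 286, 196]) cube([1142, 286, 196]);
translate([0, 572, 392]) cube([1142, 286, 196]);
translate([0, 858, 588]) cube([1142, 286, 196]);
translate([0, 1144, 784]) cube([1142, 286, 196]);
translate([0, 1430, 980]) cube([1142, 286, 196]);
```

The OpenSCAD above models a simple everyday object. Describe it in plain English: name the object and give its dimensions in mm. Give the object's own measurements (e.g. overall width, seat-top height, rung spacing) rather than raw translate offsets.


A straight staircase of 6 solid steps. Each step is 1142 mm wide (x), 286 mm deep (y, the going) and 196 mm tall (the rise). The first step rests on the floor; each subsequent step sits one going further in +y and one rise higher in +z, directly behind and above the previous step with no overlap.


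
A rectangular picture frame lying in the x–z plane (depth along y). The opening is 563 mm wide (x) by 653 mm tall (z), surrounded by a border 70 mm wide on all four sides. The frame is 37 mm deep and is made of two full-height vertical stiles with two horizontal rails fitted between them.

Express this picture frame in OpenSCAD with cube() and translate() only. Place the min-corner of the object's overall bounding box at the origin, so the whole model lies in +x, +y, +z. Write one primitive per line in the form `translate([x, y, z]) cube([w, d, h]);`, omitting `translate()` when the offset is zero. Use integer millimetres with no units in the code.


cube([70, 37, 793]);
translate([633, 0, 0]) cube([70, 37, 793]);
translate([70, 0, 0]) cube([563, 37, 70]);
translate([70, 0, 723]) cube([563, 37, 70]);


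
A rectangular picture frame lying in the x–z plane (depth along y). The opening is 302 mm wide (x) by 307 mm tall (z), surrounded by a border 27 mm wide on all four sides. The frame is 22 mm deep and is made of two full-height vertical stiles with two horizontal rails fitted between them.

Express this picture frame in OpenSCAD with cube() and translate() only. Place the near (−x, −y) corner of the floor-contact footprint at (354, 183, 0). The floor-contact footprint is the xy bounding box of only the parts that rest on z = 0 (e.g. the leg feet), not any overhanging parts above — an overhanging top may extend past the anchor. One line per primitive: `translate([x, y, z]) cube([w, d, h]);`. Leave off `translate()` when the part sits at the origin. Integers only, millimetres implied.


translate([354, 183, 0]) cube([27, 22, 361]);
translate([683, 183, 0]) cube([27, 22, 361]);
translate([381, 183, 0]) cube([302, 22, 27]);
translate([381, 183, 334]) cube([302, 22, 27]);


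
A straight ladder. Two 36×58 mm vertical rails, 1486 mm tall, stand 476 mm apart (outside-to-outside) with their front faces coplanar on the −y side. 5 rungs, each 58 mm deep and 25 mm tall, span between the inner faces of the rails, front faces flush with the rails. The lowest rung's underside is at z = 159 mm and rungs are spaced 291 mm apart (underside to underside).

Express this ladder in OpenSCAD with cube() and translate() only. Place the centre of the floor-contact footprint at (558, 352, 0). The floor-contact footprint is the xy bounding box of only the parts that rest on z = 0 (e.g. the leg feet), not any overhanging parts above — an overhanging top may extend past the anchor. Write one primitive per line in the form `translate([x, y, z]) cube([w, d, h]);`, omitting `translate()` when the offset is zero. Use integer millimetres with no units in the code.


translate([320, 323, 0]) cube([36, 58, 1486]);
translate([760, 323, 0]) cube([36, 58, 1486]);
translate([356, 323, 159]) cube([404, 58, 25]);
translate([356, 323, 450]) cube([404, 58, 25]);
translate([356, 323, 741]) cube([404, 58, 25]);
translate([356, 323, 1032]) cube([404, 58, 25]);
translate([356, 323, 1323]) cube([404, 58, 25]);


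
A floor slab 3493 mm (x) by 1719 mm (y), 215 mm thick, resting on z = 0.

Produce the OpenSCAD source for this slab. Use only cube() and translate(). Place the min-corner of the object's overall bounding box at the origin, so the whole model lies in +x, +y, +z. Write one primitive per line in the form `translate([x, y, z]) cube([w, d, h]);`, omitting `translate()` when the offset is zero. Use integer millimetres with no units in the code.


cube([3493, 1719, 215]);


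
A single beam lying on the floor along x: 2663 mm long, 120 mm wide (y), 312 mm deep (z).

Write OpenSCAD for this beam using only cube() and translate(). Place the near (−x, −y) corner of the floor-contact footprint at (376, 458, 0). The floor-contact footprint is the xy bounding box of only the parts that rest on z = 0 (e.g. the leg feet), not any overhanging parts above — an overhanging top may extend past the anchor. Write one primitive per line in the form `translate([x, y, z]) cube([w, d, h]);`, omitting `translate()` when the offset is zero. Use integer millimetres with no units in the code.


translate([376, 458, 0]) cube([2663, 120, 312]);


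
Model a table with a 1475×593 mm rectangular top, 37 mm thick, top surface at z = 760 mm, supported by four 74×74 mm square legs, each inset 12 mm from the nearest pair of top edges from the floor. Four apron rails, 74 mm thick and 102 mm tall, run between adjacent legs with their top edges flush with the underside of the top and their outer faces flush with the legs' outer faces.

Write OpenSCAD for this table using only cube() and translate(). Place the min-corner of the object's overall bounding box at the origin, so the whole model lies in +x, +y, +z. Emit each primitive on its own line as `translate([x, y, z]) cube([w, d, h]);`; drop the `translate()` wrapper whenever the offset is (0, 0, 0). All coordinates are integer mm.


translate([0, 0, 723]) cube([1475, 593, 37]);
translate([12, 12, 0]) cube([74, 74, 723]);
translate([1389, 12, 0]) cube([74, 74, 723]);
translate([12, 507, 0]) cube([74, 74, 723]);
translate([1389, 507, 0]) cube([74, 74, 723]);
translate([86, 12, 621]) cube([1303, 74, 102]);
translate([86, 507, 621]) cube([1303, 74, 102]);
translate([12, 86, 621]) cube([74, 421, 102]);
translate([1389, 86, 621]) cube([74, 421, 102]);


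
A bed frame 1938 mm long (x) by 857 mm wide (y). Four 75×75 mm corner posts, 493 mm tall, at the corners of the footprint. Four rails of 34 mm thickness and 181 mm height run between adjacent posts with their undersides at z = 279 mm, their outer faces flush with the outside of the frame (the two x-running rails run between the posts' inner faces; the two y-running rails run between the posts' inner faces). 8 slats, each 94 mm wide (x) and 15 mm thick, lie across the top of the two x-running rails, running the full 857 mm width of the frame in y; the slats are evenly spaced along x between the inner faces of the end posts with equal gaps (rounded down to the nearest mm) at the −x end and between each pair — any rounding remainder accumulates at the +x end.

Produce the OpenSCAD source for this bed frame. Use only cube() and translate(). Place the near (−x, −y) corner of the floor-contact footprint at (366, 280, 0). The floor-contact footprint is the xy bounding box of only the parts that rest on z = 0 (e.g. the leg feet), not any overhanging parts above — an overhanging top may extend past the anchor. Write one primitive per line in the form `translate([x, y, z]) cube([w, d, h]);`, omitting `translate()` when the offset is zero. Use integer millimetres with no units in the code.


translate([366, 280, 0]) cube([75, 75, 493]);
translate([366, 1062, 0]) cube([75, 75, 493]);
translate([2229, 280, 0]) cube([75, 75, 493]);
translate([2229, 1062, 0]) cube([75, 75, 493]);
translate([441, 280, 279]) cube([1788, 34, 181]);
translate([441, 1103, 279]) cube([1788, 34, 181]);
translate([366, 355, 279]) cube([34, 707, 181]);
translate([2270, 355, 279]) cube([34, 707, 181]);
translate([556, 280, 460]) cube([94, 857, 15]);
translate([765, 280, 460]) cube([94, 857, 15]);
translate([974, 280, 460]) cube([94, 857, 15]);
translate([1183, 280, 460]) cube([94, 857, 15]);
translate([1392, 280, 460]) cube([94, 857, 15]);
translate([1601, 280, 460]) cube([94, 857, 15]);
translate([1810, 280, 460]) cube([94, 857, 15]);
translate([2019, 280, 460]) cube([94, 857, 15]);


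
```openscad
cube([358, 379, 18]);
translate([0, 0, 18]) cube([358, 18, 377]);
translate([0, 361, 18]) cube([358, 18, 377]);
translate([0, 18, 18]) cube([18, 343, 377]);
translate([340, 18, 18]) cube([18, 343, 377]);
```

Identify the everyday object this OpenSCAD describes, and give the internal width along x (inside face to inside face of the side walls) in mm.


An open box. The internal width is 322 mm.

A 358×379 base slab with four walls standing on it — an open box. The base is 358 mm wide and the walls are 18 mm thick, so the internal width is 358 − 2 × 18 = 322 mm.


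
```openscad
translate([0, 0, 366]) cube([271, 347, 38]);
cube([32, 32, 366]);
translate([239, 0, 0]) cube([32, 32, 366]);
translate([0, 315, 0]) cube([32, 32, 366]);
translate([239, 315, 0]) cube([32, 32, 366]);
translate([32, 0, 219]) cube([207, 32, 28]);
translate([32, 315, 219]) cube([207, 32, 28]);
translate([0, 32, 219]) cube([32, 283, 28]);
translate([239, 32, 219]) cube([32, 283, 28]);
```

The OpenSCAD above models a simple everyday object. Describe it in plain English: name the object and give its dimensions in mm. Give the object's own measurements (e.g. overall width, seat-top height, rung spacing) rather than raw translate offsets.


A simple wooden stool: a rectangular seat 271 mm (x) by 347 mm (y), 38 mm thick, top face at z = 404 mm, on four square legs, each 32×32 mm in cross-section. The legs rest on z = 0, each flush with a corner of the seat. Four stretchers, 32 mm wide and 28 mm tall, connect adjacent legs with their undersides at z = 219 mm, each running between the inner faces of the legs it joins and aligned with the legs' outer faces on the other axis.


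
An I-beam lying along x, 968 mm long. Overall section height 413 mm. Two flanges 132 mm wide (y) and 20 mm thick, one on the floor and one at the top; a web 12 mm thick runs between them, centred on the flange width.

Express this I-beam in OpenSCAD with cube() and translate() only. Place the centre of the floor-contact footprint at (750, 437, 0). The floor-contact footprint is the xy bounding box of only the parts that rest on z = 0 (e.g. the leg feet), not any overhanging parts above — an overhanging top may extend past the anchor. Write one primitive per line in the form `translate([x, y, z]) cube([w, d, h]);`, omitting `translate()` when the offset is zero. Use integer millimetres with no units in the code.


translate([266, 371, 0]) cube([968, 132, 20]);
translate([266, 431, 20]) cube([968, 12, 373]);
translate([266, 371, 393]) cube([968, 132, 20]);


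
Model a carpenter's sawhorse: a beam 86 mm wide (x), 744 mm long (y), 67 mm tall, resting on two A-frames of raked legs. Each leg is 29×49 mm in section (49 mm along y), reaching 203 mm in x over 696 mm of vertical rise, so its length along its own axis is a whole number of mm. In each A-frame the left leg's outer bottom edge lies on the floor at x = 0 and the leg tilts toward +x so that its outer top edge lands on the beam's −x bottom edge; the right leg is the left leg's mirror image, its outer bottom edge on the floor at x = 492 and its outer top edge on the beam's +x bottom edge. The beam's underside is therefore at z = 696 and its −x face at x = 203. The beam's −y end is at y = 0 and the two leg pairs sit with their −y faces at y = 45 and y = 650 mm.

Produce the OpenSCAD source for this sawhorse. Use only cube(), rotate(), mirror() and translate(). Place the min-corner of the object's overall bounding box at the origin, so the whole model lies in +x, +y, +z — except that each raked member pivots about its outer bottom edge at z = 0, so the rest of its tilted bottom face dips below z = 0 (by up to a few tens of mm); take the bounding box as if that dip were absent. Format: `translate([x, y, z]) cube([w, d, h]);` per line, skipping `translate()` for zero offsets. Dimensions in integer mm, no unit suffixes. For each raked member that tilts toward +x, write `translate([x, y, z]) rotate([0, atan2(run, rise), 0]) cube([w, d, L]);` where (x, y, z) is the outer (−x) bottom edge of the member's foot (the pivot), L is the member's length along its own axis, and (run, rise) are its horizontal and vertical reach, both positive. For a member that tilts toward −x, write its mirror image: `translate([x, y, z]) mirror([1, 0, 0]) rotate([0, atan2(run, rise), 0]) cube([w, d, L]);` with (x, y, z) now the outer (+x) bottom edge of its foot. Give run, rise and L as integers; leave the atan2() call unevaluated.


// leg length = √(203² + 696²) = 725
// right-leg outer foot x = 2·203 + 86 = 492
// beam min-corner = (203, 0, 696)
translate([203, 0, 696]) cube([86, 744, 67]);
translate([0, 45, 0]) rotate([0, atan2(203, 696), 0]) cube([29, 49, 725]);
translate([492, 45, 0]) mirror([1, 0, 0]) rotate([0, atan2(203, 696), 0]) cube([29, 49, 725]);
translate([0, 650, 0]) rotate([0, atan2(203, 696), 0]) cube([29, 49, 725]);
translate([492, 650, 0]) mirror([1, 0, 0]) rotate([0, atan2(203, 696), 0]) cube([29, 49, 725]);


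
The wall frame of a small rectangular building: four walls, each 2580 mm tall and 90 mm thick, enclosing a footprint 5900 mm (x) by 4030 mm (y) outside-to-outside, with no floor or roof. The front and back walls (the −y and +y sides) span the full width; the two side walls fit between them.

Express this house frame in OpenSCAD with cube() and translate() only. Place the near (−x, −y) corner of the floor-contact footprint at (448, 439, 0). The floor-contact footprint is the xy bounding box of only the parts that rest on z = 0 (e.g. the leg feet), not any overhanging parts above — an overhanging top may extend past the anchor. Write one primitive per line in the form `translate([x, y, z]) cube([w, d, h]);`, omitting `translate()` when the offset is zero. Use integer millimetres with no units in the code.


translate([448, 439, 0]) cube([5900, 90, 2580]);
translate([448, 4379, 0]) cube([5900, 90, 2580]);
translate([448, 529, 0]) cube([90, 3850, 2580]);
translate([6258, 529, 0]) cube([90, 3850, 2580]);


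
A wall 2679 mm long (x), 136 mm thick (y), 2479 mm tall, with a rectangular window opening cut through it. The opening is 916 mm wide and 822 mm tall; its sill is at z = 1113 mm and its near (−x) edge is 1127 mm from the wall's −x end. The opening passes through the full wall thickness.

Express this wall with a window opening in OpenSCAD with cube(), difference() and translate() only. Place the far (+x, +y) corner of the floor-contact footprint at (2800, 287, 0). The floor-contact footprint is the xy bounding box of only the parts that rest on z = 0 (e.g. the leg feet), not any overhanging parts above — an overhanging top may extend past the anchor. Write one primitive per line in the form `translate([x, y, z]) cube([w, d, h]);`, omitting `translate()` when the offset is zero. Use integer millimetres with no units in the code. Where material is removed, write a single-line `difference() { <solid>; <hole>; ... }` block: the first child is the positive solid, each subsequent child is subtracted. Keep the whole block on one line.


difference() { translate([121, 151, 0]) cube([2679, 136, 2479]); translate([1248, 151, 1113]) cube([916, 136, 822]); }


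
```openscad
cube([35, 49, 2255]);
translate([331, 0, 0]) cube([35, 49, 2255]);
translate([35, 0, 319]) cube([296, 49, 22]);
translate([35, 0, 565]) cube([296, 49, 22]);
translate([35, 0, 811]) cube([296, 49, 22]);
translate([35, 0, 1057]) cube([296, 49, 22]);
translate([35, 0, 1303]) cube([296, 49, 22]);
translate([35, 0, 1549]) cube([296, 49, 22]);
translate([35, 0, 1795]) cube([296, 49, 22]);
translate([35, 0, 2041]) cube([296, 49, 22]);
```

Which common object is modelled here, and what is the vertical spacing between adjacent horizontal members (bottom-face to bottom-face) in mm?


A ladder. The rung spacing is 246 mm.

Two tall 35×49 posts with 8 short bars between them — a ladder. Adjacent rungs sit at z = 319 and z = 565, so the spacing is 565 − 319 = 246 mm.


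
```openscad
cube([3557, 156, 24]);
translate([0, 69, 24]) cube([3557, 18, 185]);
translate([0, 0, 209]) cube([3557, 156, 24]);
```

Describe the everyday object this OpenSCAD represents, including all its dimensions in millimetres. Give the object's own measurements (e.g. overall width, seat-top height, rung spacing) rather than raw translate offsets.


An I-beam lying along x, 3557 mm long. Overall section height 233 mm. Two flanges 156 mm wide (y) and 24 mm thick, one on the floor and one at the top; a web 18 mm thick runs between them, centred on the flange width.


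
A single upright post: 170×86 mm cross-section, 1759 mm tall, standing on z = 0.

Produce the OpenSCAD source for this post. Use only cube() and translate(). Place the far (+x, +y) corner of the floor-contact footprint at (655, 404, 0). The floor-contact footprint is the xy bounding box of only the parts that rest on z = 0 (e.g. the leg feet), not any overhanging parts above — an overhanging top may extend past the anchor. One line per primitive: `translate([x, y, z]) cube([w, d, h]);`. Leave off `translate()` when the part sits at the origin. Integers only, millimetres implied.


translate([485, 318, 0]) cube([170, 86, 1759]);


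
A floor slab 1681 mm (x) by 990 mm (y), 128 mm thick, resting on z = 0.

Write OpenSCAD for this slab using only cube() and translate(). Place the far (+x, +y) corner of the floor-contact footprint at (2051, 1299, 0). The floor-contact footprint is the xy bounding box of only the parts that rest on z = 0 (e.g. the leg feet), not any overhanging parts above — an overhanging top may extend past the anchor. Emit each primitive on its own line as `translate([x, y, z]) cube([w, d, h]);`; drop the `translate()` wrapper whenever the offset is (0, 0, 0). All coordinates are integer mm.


translate([370, 309, 0]) cube([1681, 990, 128]);


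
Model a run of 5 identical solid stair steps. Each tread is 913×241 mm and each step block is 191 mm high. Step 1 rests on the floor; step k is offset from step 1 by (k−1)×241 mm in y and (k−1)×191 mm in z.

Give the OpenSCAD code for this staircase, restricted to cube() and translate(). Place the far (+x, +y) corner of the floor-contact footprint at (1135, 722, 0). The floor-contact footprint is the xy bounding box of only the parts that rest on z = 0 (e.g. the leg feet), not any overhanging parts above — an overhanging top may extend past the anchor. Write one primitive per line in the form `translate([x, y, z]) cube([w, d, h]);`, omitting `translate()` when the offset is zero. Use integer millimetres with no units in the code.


translate([222, 481, 0]) cube([913, 241, 191]);
translate([222, 722, 191]) cube([913, 241, 191]);
translate([222, 963, 382]) cube([913, 241, 191]);
translate([222, 1204, 573]) cube([913, 241, 191]);
translate([222, 1445, 764]) cube([913, 241, 191]);


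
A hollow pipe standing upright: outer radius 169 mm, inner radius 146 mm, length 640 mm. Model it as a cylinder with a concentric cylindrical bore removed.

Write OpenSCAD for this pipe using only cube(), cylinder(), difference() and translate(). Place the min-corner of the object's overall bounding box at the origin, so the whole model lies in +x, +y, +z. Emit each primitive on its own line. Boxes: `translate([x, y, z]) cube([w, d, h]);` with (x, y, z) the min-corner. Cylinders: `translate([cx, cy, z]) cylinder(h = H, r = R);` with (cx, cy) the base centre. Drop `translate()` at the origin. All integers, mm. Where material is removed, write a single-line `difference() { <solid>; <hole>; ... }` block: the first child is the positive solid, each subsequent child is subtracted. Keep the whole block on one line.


difference() { translate([169, 169, 0]) cylinder(h = 640, r = 169); translate([169, 169, 0]) cylinder(h = 640, r = 146); }


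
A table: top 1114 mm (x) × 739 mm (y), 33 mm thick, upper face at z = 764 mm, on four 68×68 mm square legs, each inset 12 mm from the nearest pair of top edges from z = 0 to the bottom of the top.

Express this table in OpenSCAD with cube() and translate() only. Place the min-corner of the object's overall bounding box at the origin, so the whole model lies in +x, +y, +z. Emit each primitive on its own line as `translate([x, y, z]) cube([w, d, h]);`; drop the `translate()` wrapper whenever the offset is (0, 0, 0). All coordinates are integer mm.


// leg_h = 764 - 33 = 731
translate([0, 0, 731]) cube([1114, 739, 33]);
translate([12, 12, 0]) cube([68, 68, 731]);
translate([1034, 12, 0]) cube([68, 68, 731]);
translate([12, 659, 0]) cube([68, 68, 731]);
translate([1034, 659, 0]) cube([68, 68, 731]);


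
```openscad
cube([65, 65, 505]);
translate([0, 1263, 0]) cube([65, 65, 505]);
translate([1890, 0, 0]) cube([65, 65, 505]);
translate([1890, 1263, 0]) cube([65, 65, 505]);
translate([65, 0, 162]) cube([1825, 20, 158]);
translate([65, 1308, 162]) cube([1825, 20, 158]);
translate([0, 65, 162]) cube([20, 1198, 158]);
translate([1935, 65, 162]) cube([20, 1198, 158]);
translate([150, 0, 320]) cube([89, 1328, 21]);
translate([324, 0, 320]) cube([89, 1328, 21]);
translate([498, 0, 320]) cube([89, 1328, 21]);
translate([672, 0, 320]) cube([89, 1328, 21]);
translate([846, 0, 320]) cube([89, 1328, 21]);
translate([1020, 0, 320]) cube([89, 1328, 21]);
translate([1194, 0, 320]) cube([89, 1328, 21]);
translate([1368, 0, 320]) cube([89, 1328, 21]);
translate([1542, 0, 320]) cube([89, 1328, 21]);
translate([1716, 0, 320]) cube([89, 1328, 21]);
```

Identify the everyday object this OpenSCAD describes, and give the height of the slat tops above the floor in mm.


A bed frame. The slat-top height is 341 mm.

Four posts, four rails, and a row of slats — a bed frame. Slats sit on the rails at z = 162 + 158 = 320; with slat thickness 21, the top is 341 mm.


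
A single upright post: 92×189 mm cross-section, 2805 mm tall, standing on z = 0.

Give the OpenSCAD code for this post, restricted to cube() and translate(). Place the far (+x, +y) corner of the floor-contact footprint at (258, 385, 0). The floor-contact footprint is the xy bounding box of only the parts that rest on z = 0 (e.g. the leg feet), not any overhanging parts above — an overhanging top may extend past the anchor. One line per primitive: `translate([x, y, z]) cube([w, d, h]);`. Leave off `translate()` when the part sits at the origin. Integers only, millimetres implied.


translate([166, 196, 0]) cube([92, 189, 2805]);


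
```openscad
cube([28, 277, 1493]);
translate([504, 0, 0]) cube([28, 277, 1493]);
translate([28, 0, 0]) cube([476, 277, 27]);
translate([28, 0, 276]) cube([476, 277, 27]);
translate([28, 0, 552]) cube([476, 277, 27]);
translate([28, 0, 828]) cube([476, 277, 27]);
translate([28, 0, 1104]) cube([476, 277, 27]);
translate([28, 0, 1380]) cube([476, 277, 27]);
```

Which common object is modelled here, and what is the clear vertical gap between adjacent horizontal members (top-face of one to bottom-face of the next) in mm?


A bookshelf. The clear shelf gap is 249 mm.

Two tall side panels with 6 horizontal boards between them — a bookshelf. The first two shelf undersides are at z = 0 and z = 276; with shelf thickness 27, the clear gap is 276 − 0 − 27 = 249 mm.


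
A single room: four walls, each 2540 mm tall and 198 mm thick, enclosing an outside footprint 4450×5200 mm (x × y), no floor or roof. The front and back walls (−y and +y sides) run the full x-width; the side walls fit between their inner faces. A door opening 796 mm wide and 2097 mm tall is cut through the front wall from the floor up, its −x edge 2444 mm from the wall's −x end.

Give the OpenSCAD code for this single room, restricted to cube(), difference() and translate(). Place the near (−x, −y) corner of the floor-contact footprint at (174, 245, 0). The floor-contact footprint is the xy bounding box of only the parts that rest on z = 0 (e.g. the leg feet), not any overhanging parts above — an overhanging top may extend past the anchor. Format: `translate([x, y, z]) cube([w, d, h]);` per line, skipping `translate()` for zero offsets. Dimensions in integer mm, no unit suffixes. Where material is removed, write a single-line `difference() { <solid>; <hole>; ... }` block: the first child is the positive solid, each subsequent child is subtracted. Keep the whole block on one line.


difference() { translate([174, 245, 0]) cube([4450, 198, 2540]); translate([2618, 245, 0]) cube([796, 198, 2097]); }
translate([174, 5247, 0]) cube([4450, 198, 2540]);
translate([174, 443, 0]) cube([198, 4804, 2540]);
translate([4426, 443, 0]) cube([198, 4804, 2540]);


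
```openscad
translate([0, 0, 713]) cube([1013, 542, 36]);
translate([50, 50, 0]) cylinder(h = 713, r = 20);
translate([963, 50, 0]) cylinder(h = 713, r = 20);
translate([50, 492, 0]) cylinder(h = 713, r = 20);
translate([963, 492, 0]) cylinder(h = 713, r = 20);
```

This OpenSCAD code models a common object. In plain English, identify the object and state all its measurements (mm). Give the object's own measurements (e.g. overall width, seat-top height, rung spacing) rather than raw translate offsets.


A table: top 1013 mm (x) × 542 mm (y), 36 mm thick, upper face at z = 749 mm, on four round legs of 40 mm diameter, each leg's bounding box inset 30 mm from the nearest pair of top edges from z = 0 to the bottom of the top.


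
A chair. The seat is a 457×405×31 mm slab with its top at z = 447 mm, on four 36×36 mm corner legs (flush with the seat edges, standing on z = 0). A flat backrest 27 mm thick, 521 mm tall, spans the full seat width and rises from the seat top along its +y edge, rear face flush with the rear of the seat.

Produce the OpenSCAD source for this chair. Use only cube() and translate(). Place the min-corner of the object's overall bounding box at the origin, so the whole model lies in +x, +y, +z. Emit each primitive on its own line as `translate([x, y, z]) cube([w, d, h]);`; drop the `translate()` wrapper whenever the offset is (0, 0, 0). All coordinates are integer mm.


translate([0, 0, 416]) cube([457, 405, 31]);
cube([36, 36, 416]);
translate([421, 0, 0]) cube([36, 36, 416]);
translate([0, 369, 0]) cube([36, 36, 416]);
translate([421, 369, 0]) cube([36, 36, 416]);
translate([0, 378, 447]) cube([457, 27, 521]);


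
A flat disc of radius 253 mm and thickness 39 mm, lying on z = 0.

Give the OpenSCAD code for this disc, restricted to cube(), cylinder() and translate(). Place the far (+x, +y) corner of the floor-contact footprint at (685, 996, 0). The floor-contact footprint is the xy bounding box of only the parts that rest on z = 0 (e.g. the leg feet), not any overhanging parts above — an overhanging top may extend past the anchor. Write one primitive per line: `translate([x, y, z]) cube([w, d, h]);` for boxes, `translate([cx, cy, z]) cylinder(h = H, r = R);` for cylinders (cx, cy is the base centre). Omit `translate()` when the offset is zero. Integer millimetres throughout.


translate([432, 743, 0]) cylinder(h = 39, r = 253);


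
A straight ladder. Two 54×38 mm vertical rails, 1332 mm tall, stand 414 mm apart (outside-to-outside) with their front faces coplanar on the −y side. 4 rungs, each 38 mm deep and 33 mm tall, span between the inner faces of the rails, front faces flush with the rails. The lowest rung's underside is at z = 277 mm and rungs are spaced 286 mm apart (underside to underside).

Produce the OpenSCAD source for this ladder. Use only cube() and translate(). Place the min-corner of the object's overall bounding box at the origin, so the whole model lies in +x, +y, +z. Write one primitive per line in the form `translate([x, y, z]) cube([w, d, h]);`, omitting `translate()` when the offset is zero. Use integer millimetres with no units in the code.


// rung span = 414 - 2*54 = 306
// rung[k] z = 277 + k*286
cube([54, 38, 1332]);
translate([360, 0, 0]) cube([54, 38, 1332]);
translate([54, 0, 277]) cube([306, 38, 33]);
translate([54, 0, 563]) cube([306, 38, 33]);
translate([54, 0, 849]) cube([306, 38, 33]);
translate([54, 0, 1135]) cube([306, 38, 33]);
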